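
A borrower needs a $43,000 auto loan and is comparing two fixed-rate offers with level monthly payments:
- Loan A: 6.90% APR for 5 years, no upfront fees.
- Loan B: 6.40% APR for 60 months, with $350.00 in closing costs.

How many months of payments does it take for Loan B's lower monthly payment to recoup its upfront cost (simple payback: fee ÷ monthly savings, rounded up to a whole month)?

35 months

Loan A: monthly rate = 6.9%/12 = 0.0057500; payment = 43,000 × 0.0057500 / (1 − (1+0.0057500)^−60) = $849.42.
Loan B: at 6.40% the monthly rate is 0.0053333, so the payment is 43,000 × 0.0053333 / (1 − 1.0053333^−60) = $839.33.
Monthly savings = $849.42 − $839.33 = $10.09.
Break-even = $350.00 / $10.09 = 34.69 → 35 months.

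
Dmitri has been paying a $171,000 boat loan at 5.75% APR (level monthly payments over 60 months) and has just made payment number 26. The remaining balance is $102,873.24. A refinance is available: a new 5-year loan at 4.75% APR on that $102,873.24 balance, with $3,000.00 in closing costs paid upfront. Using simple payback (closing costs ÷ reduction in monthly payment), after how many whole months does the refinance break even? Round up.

Current payment = 171,000 × 5.75%/12 / (1 − (1+0.0047917)^−60) = $3,286.07.
Refinanced payment = 102,873.24 × 0.0039583 / (1 − (1+0.0039583)^−60) = $1,929.58.
Monthly savings = $3,286.07 − $1,929.58 = $1,356.49.
Break-even = $3,000.00 / $1,356.49 = 2.21 → 3 months.

3 months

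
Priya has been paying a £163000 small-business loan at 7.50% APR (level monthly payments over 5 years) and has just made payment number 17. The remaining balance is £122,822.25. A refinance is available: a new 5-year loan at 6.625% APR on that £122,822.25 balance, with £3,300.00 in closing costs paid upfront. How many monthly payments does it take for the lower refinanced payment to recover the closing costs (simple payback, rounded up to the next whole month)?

Current payment = 163,000 × 7.5%/12 / (1 − (1+0.0062500)^−60) = £3,266.19.
Refinanced payment = 122,822.25 × 0.0055208 / (1 − (1+0.0055208)^−60) = £2,410.36.
Monthly savings = £3,266.19 − £2,410.36 = £855.83.
Break-even = £3,300.00 / £855.83 = 3.86 → 4 months.

4 months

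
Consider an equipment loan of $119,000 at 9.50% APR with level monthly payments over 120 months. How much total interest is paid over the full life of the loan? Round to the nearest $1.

$65,780

Monthly rate = 9.5%/12 = 0.0079167; payment = 119,000 × 0.0079167 / (1 − (1+0.0079167)^−120) = $1,539.83.
Total paid = 120 × $1,539.83 = $184,779.60; interest = $184,779.60 − $119,000 = $65,779.60.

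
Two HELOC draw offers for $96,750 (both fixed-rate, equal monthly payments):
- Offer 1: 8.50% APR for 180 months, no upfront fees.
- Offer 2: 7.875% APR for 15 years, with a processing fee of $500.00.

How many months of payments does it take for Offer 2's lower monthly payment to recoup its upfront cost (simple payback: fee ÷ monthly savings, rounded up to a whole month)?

Offer 1: at 8.50% the monthly rate is 0.0070833, so the payment is 96,750 × 0.0070833 / (1 − 1.0070833^−180) = $952.74.
Offer 2: at 7.875% the monthly rate is 0.0065625, so the payment is 96,750 × 0.0065625 / (1 − 1.0065625^−180) = $917.63.
Monthly savings = $952.74 − $917.63 = $35.11.
Break-even = $500.00 / $35.11 = 14.24 → 15 months.

15 months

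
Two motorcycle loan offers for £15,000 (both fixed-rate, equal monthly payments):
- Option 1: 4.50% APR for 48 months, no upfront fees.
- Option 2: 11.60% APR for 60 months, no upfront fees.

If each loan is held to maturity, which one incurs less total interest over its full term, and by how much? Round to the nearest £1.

Option 1: monthly rate = 4.5%/12 = 0.0037500; payment = 15,000 × 0.0037500 / (1 − (1+0.0037500)^−48) = £342.05.
Total interest on Option 1 = 48 × £342.05 − £15,000 = £1,418.40.
Option 2: at 11.60% the monthly rate is 0.0096667, so the payment is 15,000 × 0.0096667 / (1 − 1.0096667^−60) = £330.64.
Total interest on Option 2 = 60 × £330.64 − £15,000 = £4,838.40.
Option 1 is lower by £3,420.00.

Option 1 by £3,420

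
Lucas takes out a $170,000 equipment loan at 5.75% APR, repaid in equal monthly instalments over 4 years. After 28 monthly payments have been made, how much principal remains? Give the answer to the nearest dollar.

$75,599

With monthly rate i = 5.75%/12 = 0.0047917, the balance after k of n payments is P · [(1+i)^n − (1+i)^k] / [(1+i)^n − 1].
(1+0.0047917)^48 = 1.25790887 and (1+0.0047917)^28 = 1.14321704, so the balance is 170,000 × (1.25790887 − 1.14321704) / (1.25790887 − 1) = $75,598.84.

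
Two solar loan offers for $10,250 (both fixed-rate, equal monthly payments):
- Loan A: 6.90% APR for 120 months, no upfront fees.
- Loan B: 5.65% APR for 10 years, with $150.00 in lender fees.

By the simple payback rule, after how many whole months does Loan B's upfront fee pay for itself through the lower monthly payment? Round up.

Loan A: monthly rate = 6.9%/12 = 0.0057500; payment = 10,250 × 0.0057500 / (1 − (1+0.0057500)^−120) = $118.48.
Loan B: at 5.65% the monthly rate is 0.0047083, so the payment is 10,250 × 0.0047083 / (1 − 1.0047083^−120) = $112.00.
Monthly savings = $118.48 − $112.00 = $6.48.
Break-even = $150.00 / $6.48 = 23.15 → 24 months.

24 months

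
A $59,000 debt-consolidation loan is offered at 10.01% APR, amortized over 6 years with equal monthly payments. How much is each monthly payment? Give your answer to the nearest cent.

Monthly rate = 10.01%/12 = 0.0083417; payment = 59,000 × 0.0083417 / (1 − (1+0.0083417)^−72) = $1,093.32.

$1,093.32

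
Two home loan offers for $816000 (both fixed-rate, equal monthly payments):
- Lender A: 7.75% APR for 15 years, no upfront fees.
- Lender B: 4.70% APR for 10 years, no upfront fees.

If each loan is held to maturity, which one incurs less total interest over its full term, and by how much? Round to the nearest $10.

Lender A: at 7.75% the monthly rate is 0.0064583, so the payment is 816,000 × 0.0064583 / (1 − 1.0064583^−180) = $7,680.81.
Total interest on Lender A = 180 × $7,680.81 − $816,000 = $566,545.80.
Lender B: at 4.70% the monthly rate is 0.0039167, so the payment is 816,000 × 0.0039167 / (1 − 1.0039167^−120) = $8,535.78.
Total interest on Lender B = 120 × $8,535.78 − $816,000 = $208,293.60.
Lender B is lower by $358,252.20.

Lender B by $358,250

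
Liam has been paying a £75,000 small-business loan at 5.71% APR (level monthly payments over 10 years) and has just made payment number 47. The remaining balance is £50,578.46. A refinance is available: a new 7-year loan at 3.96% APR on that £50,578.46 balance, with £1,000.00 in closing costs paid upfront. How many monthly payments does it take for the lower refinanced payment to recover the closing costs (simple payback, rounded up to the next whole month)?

8 months

Current payment = 75,000 × 5.71%/12 / (1 − (1+0.0047583)^−120) = £821.77.
Refinanced payment = 50,578.46 × 0.0033000 / (1 − (1+0.0033000)^−84) = £690.42.
Monthly savings = £821.77 − £690.42 = £131.35.
Break-even = £1,000.00 / £131.35 = 7.61 → 8 months.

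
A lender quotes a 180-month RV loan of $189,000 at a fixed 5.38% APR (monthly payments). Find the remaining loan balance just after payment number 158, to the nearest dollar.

With monthly rate i = 5.38%/12 = 0.0044833, the balance after k of n payments is P · [(1+i)^n − (1+i)^k] / [(1+i)^n − 1].
(1+0.0044833)^180 = 2.23713575 and (1+0.0044833)^158 = 2.02745939, so the balance is 189,000 × (2.23713575 − 2.02745939) / (2.23713575 − 1) = $32,032.73.

$32,033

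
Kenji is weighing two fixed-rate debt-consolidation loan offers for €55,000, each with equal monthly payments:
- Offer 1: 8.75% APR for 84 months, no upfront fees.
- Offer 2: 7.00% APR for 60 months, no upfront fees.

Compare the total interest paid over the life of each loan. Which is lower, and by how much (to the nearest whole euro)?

Offer 2 by €8,403

Offer 1: monthly rate = 8.75%/12 = 0.0072917; payment = 55,000 × 0.0072917 / (1 − (1+0.0072917)^−84) = €877.94.
Total interest on Offer 1 = 84 × €877.94 − €55,000 = €18,746.96.
Offer 2: at 7.00% the monthly rate is 0.0058333, so the payment is 55,000 × 0.0058333 / (1 − 1.0058333^−60) = €1,089.07.
Total interest on Offer 2 = 60 × €1,089.07 − €55,000 = €10,344.20.
Offer 2 is lower by €8,402.76.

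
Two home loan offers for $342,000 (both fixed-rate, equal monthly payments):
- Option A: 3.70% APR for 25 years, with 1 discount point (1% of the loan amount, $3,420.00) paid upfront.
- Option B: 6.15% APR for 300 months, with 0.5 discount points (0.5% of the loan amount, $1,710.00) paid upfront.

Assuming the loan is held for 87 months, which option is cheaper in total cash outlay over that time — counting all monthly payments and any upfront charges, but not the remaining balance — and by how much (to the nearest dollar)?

Option A: monthly rate = 3.7%/12 = 0.0030833; payment = 342,000 × 0.0030833 / (1 − (1+0.0030833)^−300) = $1,749.04.
Option B: at 6.15% the monthly rate is 0.0051250, so the payment is 342,000 × 0.0051250 / (1 − 1.0051250^−300) = $2,234.98.
Over 87 months: Option A costs 87 × $1,749.04 + $3,420.00 = $155,586.48; Option B costs 87 × $2,234.98 + $1,710.00 = $196,153.26.
Option A is cheaper by $196,153.26 − $155,586.48 = $40,566.78.

Option A by $40,567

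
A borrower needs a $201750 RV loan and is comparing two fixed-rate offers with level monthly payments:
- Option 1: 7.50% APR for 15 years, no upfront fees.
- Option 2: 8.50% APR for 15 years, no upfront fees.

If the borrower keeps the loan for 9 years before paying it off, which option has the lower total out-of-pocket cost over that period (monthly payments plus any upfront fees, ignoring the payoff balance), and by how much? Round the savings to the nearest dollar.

Option 1: monthly rate = 7.5%/12 = 0.0062500; payment = 201,750 × 0.0062500 / (1 − (1+0.0062500)^−180) = $1,870.25.
Option 2: monthly rate = 8.5%/12 = 0.0070833; payment = 201,750 × 0.0070833 / (1 − (1+0.0070833)^−180) = $1,986.71.
Over 108 months: Option 1 costs 108 × $1,870.25 = $201,987.00; Option 2 costs 108 × $1,986.71 = $214,564.68.
Option 1 is cheaper by $214,564.68 − $201,987.00 = $12,577.68.

Option 1 by $12,578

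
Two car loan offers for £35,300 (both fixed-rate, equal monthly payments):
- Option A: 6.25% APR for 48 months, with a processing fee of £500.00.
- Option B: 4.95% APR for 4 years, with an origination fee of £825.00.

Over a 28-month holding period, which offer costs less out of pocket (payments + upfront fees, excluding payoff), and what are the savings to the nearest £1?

Option B by £261

Option A: at 6.25% the monthly rate is 0.0052083, so the payment is 35,300 × 0.0052083 / (1 − 1.0052083^−48) = £833.07.
Option B: monthly rate = 4.95%/12 = 0.0041250; payment = 35,300 × 0.0041250 / (1 − (1+0.0041250)^−48) = £812.13.
Over 28 months: Option A costs 28 × £833.07 + £500.00 = £23,825.96; Option B costs 28 × £812.13 + £825.00 = £23,564.64.
Option B is cheaper by £23,825.96 − £23,564.64 = £261.32.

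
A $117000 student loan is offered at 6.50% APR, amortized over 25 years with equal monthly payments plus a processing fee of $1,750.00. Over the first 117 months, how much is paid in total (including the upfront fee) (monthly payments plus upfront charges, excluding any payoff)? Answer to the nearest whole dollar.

At 6.50% the monthly rate is 0.0054167, so the payment is 117,000 × 0.0054167 / (1 − 1.0054167^−300) = $789.99.
Total outlay = 117 × $789.99 + $1,750.00 = $94,178.83.

$94,179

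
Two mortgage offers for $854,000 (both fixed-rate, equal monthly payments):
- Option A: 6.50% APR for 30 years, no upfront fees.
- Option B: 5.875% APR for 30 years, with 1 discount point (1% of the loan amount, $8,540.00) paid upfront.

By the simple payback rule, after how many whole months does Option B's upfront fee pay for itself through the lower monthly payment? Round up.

Option A: monthly rate = 6.5%/12 = 0.0054167; payment = 854,000 × 0.0054167 / (1 − (1+0.0054167)^−360) = $5,397.86.
Option B: at 5.875% the monthly rate is 0.0048958, so the payment is 854,000 × 0.0048958 / (1 − 1.0048958^−360) = $5,051.73.
Monthly savings = $5,397.86 − $5,051.73 = $346.13.
Break-even = $8,540.00 / $346.13 = 24.67 → 25 months.

25 months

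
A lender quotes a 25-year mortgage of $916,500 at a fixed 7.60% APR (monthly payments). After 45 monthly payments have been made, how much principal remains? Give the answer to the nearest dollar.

With monthly rate i = 7.6%/12 = 0.0063333, the balance after k of n payments is P · [(1+i)^n − (1+i)^k] / [(1+i)^n − 1].
(1+0.0063333)^300 = 6.64595645 and (1+0.0063333)^45 = 1.32856750, so the balance is 916,500 × (6.64595645 − 1.32856750) / (6.64595645 − 1) = $863,164.11.

$863,164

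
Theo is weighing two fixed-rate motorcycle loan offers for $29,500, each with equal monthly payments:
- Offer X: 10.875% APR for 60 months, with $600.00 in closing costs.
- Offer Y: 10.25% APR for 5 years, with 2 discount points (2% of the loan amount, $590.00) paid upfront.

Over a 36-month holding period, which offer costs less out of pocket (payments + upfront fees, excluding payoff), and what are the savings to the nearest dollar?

Offer Y by $339

Offer X: monthly rate = 10.875%/12 = 0.0090625; payment = 29,500 × 0.0090625 / (1 − (1+0.0090625)^−60) = $639.56.
Offer Y: at 10.25% the monthly rate is 0.0085417, so the payment is 29,500 × 0.0085417 / (1 − 1.0085417^−60) = $630.42.
Over 36 months: Offer X costs 36 × $639.56 + $600.00 = $23,624.16; Offer Y costs 36 × $630.42 + $590.00 = $23,285.12.
Offer Y is cheaper by $23,624.16 − $23,285.12 = $339.04.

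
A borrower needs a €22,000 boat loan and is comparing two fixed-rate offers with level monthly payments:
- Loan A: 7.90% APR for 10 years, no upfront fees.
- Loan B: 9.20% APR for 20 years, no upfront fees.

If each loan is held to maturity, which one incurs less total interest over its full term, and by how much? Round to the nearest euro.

Loan A by €16,296

Loan A: monthly rate = 7.9%/12 = 0.0065833; payment = 22,000 × 0.0065833 / (1 − (1+0.0065833)^−120) = €265.76.
Total interest on Loan A = 120 × €265.76 − €22,000 = €9,891.20.
Loan B: at 9.20% the monthly rate is 0.0076667, so the payment is 22,000 × 0.0076667 / (1 − 1.0076667^−240) = €200.78.
Total interest on Loan B = 240 × €200.78 − €22,000 = €26,187.20.
Loan A is lower by €16,296.00.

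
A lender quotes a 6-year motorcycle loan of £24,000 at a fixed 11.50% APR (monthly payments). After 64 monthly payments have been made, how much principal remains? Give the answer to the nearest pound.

With monthly rate i = 11.5%/12 = 0.0095833, the balance after k of n payments is P · [(1+i)^n − (1+i)^k] / [(1+i)^n − 1].
(1+0.0095833)^72 = 1.98717637 and (1+0.0095833)^64 = 1.84119181, so the balance is 24,000 × (1.98717637 − 1.84119181) / (1.98717637 − 1) = £3,549.14.

£3,549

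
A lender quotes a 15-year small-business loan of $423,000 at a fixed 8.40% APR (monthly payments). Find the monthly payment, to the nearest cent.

At 8.40% the monthly rate is 0.0070000, so the payment is 423,000 × 0.0070000 / (1 − 1.0070000^−180) = $4,140.69.

$4,140.69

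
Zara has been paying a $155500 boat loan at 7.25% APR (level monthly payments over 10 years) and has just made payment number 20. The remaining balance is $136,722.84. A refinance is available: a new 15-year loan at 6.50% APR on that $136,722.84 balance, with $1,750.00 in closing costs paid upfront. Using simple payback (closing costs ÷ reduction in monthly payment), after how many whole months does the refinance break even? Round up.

3 months

Current payment = 155,500 × 7.25%/12 / (1 − (1+0.0060417)^−120) = $1,825.59.
Refinanced payment = 136,722.84 × 0.0054167 / (1 − (1+0.0054167)^−180) = $1,191.00.
Monthly savings = $1,825.59 − $1,191.00 = $634.59.
Break-even = $1,750.00 / $634.59 = 2.76 → 3 months.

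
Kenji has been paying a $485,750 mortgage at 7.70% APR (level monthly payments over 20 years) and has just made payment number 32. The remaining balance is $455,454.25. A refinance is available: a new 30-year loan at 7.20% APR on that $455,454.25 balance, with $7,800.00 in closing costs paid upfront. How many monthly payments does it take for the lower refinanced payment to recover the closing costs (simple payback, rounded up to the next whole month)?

Current payment = 485,750 × 7.7%/12 / (1 − (1+0.0064167)^−240) = $3,972.79.
Refinanced payment = 455,454.25 × 0.0060000 / (1 − (1+0.0060000)^−360) = $3,091.57.
Monthly savings = $3,972.79 − $3,091.57 = $881.22.
Break-even = $7,800.00 / $881.22 = 8.85 → 9 months.

9 months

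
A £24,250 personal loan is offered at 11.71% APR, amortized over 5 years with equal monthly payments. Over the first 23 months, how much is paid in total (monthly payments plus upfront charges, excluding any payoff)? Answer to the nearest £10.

£12,330

At 11.71% the monthly rate is 0.0097583, so the payment is 24,250 × 0.0097583 / (1 − 1.0097583^−60) = £535.88.
Total outlay = 23 × £535.88 = £12,325.24.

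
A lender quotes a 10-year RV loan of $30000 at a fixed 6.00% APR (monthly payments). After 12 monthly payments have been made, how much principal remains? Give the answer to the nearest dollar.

With monthly rate i = 6%/12 = 0.0050000, the balance after k of n payments is P · [(1+i)^n − (1+i)^k] / [(1+i)^n − 1].
(1+0.0050000)^120 = 1.81939673 and (1+0.0050000)^12 = 1.06167781, so the balance is 30,000 × (1.81939673 − 1.06167781) / (1.81939673 − 1) = $27,741.83.

$27,742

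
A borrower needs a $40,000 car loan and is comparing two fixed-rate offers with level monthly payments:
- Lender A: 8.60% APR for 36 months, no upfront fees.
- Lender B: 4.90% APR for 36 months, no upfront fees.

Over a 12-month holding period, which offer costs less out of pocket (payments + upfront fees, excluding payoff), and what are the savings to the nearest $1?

Lender A: at 8.60% the monthly rate is 0.0071667, so the payment is 40,000 × 0.0071667 / (1 − 1.0071667^−36) = $1,264.56.
Lender B: at 4.90% the monthly rate is 0.0040833, so the payment is 40,000 × 0.0040833 / (1 − 1.0040833^−36) = $1,197.04.
Over 12 months: Lender A costs 12 × $1,264.56 = $15,174.72; Lender B costs 12 × $1,197.04 = $14,364.48.
Lender B is cheaper by $15,174.72 − $14,364.48 = $810.24.

Lender B by $810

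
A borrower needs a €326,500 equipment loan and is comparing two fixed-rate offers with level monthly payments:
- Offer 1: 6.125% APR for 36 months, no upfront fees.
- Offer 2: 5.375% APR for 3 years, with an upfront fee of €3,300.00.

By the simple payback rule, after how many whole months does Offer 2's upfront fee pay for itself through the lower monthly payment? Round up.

Offer 1: monthly rate = 6.125%/12 = 0.0051042; payment = 326,500 × 0.0051042 / (1 − (1+0.0051042)^−36) = €9,951.27.
Offer 2: monthly rate = 5.375%/12 = 0.0044792; payment = 326,500 × 0.0044792 / (1 − (1+0.0044792)^−36) = €9,840.56.
Monthly savings = €9,951.27 − €9,840.56 = €110.71.
Break-even = €3,300.00 / €110.71 = 29.81 → 30 months.

30 months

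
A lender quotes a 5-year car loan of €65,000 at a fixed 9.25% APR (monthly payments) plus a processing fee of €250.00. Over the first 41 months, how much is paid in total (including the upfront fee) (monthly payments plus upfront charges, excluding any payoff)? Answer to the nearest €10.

At 9.25% the monthly rate is 0.0077083, so the payment is 65,000 × 0.0077083 / (1 − 1.0077083^−60) = €1,357.19.
Total outlay = 41 × €1,357.19 + €250.00 = €55,894.79.

€55,890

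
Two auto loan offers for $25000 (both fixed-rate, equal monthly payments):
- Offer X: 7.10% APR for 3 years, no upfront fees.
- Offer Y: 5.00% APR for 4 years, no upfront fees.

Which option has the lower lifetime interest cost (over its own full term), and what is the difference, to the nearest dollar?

Offer X: at 7.10% the monthly rate is 0.0059167, so the payment is 25,000 × 0.0059167 / (1 − 1.0059167^−36) = $773.07.
Total interest on Offer X = 36 × $773.07 − $25,000 = $2,830.52.
Offer Y: monthly rate = 5%/12 = 0.0041667; payment = 25,000 × 0.0041667 / (1 − (1+0.0041667)^−48) = $575.73.
Total interest on Offer Y = 48 × $575.73 − $25,000 = $2,635.04.
Offer Y is lower by $195.48.

Offer Y by $195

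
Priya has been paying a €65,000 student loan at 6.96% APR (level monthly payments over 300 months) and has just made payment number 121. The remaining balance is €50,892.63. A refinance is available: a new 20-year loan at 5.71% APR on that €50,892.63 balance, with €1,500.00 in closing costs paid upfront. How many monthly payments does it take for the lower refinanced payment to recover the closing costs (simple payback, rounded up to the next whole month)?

Current payment = 65,000 × 6.96%/12 / (1 − (1+0.0058000)^−300) = €457.75.
Refinanced payment = 50,892.63 × 0.0047583 / (1 − (1+0.0047583)^−240) = €356.15.
Monthly savings = €457.75 − €356.15 = €101.60.
Break-even = €1,500.00 / €101.60 = 14.76 → 15 months.

15 months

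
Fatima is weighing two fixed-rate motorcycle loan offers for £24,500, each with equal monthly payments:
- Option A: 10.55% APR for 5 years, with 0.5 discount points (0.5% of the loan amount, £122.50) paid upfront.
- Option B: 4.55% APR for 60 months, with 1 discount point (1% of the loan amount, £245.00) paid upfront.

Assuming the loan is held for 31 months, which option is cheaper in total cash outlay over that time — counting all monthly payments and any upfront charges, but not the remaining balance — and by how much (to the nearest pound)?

Option B by £2,044

Option A: at 10.55% the monthly rate is 0.0087917, so the payment is 24,500 × 0.0087917 / (1 − 1.0087917^−60) = £527.21.
Option B: at 4.55% the monthly rate is 0.0037917, so the payment is 24,500 × 0.0037917 / (1 − 1.0037917^−60) = £457.31.
Over 31 months: Option A costs 31 × £527.21 + £122.50 = £16,466.01; Option B costs 31 × £457.31 + £245.00 = £14,421.61.
Option B is cheaper by £16,466.01 − £14,421.61 = £2,044.40.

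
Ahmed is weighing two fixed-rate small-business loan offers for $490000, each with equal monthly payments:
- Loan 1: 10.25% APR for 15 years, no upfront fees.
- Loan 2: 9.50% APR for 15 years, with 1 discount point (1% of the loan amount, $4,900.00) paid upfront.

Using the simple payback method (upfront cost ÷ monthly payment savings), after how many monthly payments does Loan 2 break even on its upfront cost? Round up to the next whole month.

22 months

Loan 1: monthly rate = 10.25%/12 = 0.0085417; payment = 490,000 × 0.0085417 / (1 − (1+0.0085417)^−180) = $5,340.76.
Loan 2: at 9.50% the monthly rate is 0.0079167, so the payment is 490,000 × 0.0079167 / (1 − 1.0079167^−180) = $5,116.70.
Monthly savings = $5,340.76 − $5,116.70 = $224.06.
Break-even = $4,900.00 / $224.06 = 21.87 → 22 months.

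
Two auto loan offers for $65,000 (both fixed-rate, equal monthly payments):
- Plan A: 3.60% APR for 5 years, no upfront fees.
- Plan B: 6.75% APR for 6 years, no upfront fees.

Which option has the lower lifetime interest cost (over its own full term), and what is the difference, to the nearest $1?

Plan A: at 3.60% the monthly rate is 0.0030000, so the payment is 65,000 × 0.0030000 / (1 − 1.0030000^−60) = $1,185.38.
Total interest on Plan A = 60 × $1,185.38 − $65,000 = $6,122.80.
Plan B: at 6.75% the monthly rate is 0.0056250, so the payment is 65,000 × 0.0056250 / (1 − 1.0056250^−72) = $1,100.40.
Total interest on Plan B = 72 × $1,100.40 − $65,000 = $14,228.80.
Plan A is lower by $8,106.00.

Plan A by $8,106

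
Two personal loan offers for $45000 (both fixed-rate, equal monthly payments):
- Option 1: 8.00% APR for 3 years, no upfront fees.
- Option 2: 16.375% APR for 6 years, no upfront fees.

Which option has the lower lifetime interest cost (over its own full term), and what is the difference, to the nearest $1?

Option 1: at 8.00% the monthly rate is 0.0066667, so the payment is 45,000 × 0.0066667 / (1 − 1.0066667^−36) = $1,410.14.
Total interest on Option 1 = 36 × $1,410.14 − $45,000 = $5,765.04.
Option 2: monthly rate = 16.375%/12 = 0.0136458; payment = 45,000 × 0.0136458 / (1 − (1+0.0136458)^−72) = $985.45.
Total interest on Option 2 = 72 × $985.45 − $45,000 = $25,952.40.
Option 1 is lower by $20,187.36.

Option 1 by $20,187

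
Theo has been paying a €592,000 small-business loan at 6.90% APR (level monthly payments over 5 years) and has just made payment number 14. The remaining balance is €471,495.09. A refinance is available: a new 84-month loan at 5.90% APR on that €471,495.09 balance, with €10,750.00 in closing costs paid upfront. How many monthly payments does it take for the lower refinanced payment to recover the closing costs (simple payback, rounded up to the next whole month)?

3 months

Current payment = 592,000 × 6.9%/12 / (1 − (1+0.0057500)^−60) = €11,694.40.
Refinanced payment = 471,495.09 × 0.0049167 / (1 − (1+0.0049167)^−84) = €6,865.28.
Monthly savings = €11,694.40 − €6,865.28 = €4,829.12.
Break-even = €10,750.00 / €4,829.12 = 2.23 → 3 months.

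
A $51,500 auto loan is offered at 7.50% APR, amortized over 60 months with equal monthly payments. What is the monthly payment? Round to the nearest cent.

Monthly rate = 7.5%/12 = 0.0062500; payment = 51,500 × 0.0062500 / (1 − (1+0.0062500)^−60) = $1,031.95.

$1,031.95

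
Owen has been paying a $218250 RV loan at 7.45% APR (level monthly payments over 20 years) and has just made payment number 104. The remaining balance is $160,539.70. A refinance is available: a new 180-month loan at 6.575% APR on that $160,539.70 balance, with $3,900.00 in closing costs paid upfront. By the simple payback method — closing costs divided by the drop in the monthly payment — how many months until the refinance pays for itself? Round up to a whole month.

Current payment = 218,250 × 7.45%/12 / (1 − (1+0.0062083)^−240) = $1,751.54.
Refinanced payment = 160,539.70 × 0.0054792 / (1 − (1+0.0054792)^−180) = $1,405.10.
Monthly savings = $1,751.54 − $1,405.10 = $346.44.
Break-even = $3,900.00 / $346.44 = 11.26 → 12 months.

12 months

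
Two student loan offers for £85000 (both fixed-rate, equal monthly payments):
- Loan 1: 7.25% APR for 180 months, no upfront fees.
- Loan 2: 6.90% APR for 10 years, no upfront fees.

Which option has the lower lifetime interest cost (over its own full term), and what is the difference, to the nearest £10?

Loan 2 by £21,760

Loan 1: monthly rate = 7.25%/12 = 0.0060417; payment = 85,000 × 0.0060417 / (1 − (1+0.0060417)^−180) = £775.93.
Total interest on Loan 1 = 180 × £775.93 − £85,000 = £54,667.40.
Loan 2: at 6.90% the monthly rate is 0.0057500, so the payment is 85,000 × 0.0057500 / (1 − 1.0057500^−120) = £982.55.
Total interest on Loan 2 = 120 × £982.55 − £85,000 = £32,906.00.
Loan 2 is lower by £21,761.40.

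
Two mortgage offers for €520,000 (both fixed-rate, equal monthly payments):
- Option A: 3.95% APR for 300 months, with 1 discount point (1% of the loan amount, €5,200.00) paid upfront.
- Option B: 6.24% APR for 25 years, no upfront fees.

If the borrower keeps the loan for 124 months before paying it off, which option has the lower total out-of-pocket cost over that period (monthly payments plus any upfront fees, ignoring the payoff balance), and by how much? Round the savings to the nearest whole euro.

Option A: monthly rate = 3.95%/12 = 0.0032917; payment = 520,000 × 0.0032917 / (1 − (1+0.0032917)^−300) = €2,730.42.
Option B: at 6.24% the monthly rate is 0.0052000, so the payment is 520,000 × 0.0052000 / (1 − 1.0052000^−300) = €3,427.07.
Over 124 months: Option A costs 124 × €2,730.42 + €5,200.00 = €343,772.08; Option B costs 124 × €3,427.07 = €424,956.68.
Option A is cheaper by €424,956.68 − €343,772.08 = €81,184.60.

Option A by €81,185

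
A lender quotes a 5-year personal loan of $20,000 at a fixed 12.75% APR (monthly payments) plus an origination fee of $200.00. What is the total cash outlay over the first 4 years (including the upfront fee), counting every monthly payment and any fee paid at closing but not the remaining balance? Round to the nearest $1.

$21,920

Monthly rate = 12.75%/12 = 0.0106250; payment = 20,000 × 0.0106250 / (1 − (1+0.0106250)^−60) = $452.51.
Total outlay = 48 × $452.51 + $200.00 = $21,920.48.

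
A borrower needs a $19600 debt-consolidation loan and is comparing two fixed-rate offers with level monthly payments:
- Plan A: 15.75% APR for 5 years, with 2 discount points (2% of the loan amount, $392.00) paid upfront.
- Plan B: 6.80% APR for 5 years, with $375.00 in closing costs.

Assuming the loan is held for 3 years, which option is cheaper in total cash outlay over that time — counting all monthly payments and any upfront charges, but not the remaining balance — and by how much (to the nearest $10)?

Plan A: at 15.75% the monthly rate is 0.0131250, so the payment is 19,600 × 0.0131250 / (1 − 1.0131250^−60) = $474.03.
Plan B: at 6.80% the monthly rate is 0.0056667, so the payment is 19,600 × 0.0056667 / (1 − 1.0056667^−60) = $386.26.
Over 36 months: Plan A costs 36 × $474.03 + $392.00 = $17,457.08; Plan B costs 36 × $386.26 + $375.00 = $14,280.36.
Plan B is cheaper by $17,457.08 − $14,280.36 = $3,176.72.

Plan B by $3,180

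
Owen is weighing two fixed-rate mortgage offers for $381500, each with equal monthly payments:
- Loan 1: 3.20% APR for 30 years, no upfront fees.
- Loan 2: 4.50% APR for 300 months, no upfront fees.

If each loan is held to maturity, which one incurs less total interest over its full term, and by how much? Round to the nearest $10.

Loan 1 by $42,200

Loan 1: at 3.20% the monthly rate is 0.0026667, so the payment is 381,500 × 0.0026667 / (1 − 1.0026667^−360) = $1,649.86.
Total interest on Loan 1 = 360 × $1,649.86 − $381,500 = $212,449.60.
Loan 2: monthly rate = 4.5%/12 = 0.0037500; payment = 381,500 × 0.0037500 / (1 − (1+0.0037500)^−300) = $2,120.50.
Total interest on Loan 2 = 300 × $2,120.50 − $381,500 = $254,650.00.
Loan 1 is lower by $42,200.40.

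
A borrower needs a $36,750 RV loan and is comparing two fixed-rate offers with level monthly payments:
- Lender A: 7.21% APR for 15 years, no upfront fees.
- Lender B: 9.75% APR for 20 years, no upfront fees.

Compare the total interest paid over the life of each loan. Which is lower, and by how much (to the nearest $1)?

Lender A: at 7.21% the monthly rate is 0.0060083, so the payment is 36,750 × 0.0060083 / (1 − 1.0060083^−180) = $334.65.
Total interest on Lender A = 180 × $334.65 − $36,750 = $23,487.00.
Lender B: monthly rate = 9.75%/12 = 0.0081250; payment = 36,750 × 0.0081250 / (1 − (1+0.0081250)^−240) = $348.58.
Total interest on Lender B = 240 × $348.58 − $36,750 = $46,909.20.
Lender A is lower by $23,422.20.

Lender A by $23,422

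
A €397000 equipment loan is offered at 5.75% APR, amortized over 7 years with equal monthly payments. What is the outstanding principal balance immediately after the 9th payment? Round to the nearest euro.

€361,680

With monthly rate i = 5.75%/12 = 0.0047917, the balance after k of n payments is P · [(1+i)^n − (1+i)^k] / [(1+i)^n − 1].
(1+0.0047917)^84 = 1.49412200 and (1+0.0047917)^9 = 1.04396087, so the balance is 397,000 × (1.49412200 − 1.04396087) / (1.49412200 − 1) = €361,679.85.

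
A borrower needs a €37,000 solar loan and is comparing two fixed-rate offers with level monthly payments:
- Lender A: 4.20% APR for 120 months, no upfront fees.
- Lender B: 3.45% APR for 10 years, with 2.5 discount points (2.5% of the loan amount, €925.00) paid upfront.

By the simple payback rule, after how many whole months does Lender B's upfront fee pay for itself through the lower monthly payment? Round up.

71 months

Lender A: monthly rate = 4.2%/12 = 0.0035000; payment = 37,000 × 0.0035000 / (1 − (1+0.0035000)^−120) = €378.13.
Lender B: monthly rate = 3.45%/12 = 0.0028750; payment = 37,000 × 0.0028750 / (1 − (1+0.0028750)^−120) = €365.01.
Monthly savings = €378.13 − €365.01 = €13.12.
Break-even = €925.00 / €13.12 = 70.50 → 71 months.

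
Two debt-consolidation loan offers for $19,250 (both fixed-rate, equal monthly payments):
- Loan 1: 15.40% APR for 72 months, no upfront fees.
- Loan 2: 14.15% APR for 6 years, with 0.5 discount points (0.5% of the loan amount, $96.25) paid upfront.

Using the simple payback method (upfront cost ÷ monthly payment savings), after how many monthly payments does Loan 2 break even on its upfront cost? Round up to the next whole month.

Loan 1: at 15.40% the monthly rate is 0.0128333, so the payment is 19,250 × 0.0128333 / (1 − 1.0128333^−72) = $411.23.
Loan 2: monthly rate = 14.15%/12 = 0.0117917; payment = 19,250 × 0.0117917 / (1 − (1+0.0117917)^−72) = $398.21.
Monthly savings = $411.23 − $398.21 = $13.02.
Break-even = $96.25 / $13.02 = 7.39 → 8 months.

8 months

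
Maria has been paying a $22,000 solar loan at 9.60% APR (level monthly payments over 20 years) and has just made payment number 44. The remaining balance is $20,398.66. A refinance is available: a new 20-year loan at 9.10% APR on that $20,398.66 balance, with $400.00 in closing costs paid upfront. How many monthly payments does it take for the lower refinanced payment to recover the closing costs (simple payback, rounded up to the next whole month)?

19 months

Current payment = 22,000 × 9.6%/12 / (1 − (1+0.0080000)^−240) = $206.51.
Refinanced payment = 20,398.66 × 0.0075833 / (1 − (1+0.0075833)^−240) = $184.85.
Monthly savings = $206.51 − $184.85 = $21.66.
Break-even = $400.00 / $21.66 = 18.47 → 19 months.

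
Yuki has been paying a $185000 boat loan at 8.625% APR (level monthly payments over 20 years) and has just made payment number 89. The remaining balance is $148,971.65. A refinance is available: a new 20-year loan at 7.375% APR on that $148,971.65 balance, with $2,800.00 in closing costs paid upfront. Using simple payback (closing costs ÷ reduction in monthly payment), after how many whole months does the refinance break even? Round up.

Current payment = 185,000 × 8.625%/12 / (1 − (1+0.0071875)^−240) = $1,620.14.
Refinanced payment = 148,971.65 × 0.0061458 / (1 − (1+0.0061458)^−240) = $1,188.74.
Monthly savings = $1,620.14 − $1,188.74 = $431.40.
Break-even = $2,800.00 / $431.40 = 6.49 → 7 months.

7 months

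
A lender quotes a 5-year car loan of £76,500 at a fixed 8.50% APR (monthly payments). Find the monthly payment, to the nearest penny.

Monthly rate = 8.5%/12 = 0.0070833; payment = 76,500 × 0.0070833 / (1 − (1+0.0070833)^−60) = £1,569.51.

£1,569.51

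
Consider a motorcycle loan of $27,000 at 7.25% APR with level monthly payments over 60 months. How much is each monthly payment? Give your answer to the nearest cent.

$537.82

At 7.25% the monthly rate is 0.0060417, so the payment is 27,000 × 0.0060417 / (1 − 1.0060417^−60) = $537.82.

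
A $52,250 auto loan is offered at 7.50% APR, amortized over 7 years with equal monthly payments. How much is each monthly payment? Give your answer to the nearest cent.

Monthly rate = 7.5%/12 = 0.0062500; payment = 52,250 × 0.0062500 / (1 − (1+0.0062500)^−84) = $801.42.

$801.42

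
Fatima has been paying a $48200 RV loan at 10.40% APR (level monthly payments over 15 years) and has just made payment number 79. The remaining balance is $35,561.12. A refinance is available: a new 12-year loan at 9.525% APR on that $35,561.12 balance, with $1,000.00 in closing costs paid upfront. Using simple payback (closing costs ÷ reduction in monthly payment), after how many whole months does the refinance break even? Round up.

Current payment = 48,200 × 10.4%/12 / (1 − (1+0.0086667)^−180) = $529.82.
Refinanced payment = 35,561.12 × 0.0079375 / (1 − (1+0.0079375)^−144) = $415.28.
Monthly savings = $529.82 − $415.28 = $114.54.
Break-even = $1,000.00 / $114.54 = 8.73 → 9 months.

9 months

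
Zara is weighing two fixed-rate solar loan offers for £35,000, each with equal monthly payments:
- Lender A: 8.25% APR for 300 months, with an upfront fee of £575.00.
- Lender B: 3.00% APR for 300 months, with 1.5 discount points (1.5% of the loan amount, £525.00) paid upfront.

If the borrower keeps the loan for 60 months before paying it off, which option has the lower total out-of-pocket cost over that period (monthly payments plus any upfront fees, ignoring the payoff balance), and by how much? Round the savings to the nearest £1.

Lender A: at 8.25% the monthly rate is 0.0068750, so the payment is 35,000 × 0.0068750 / (1 − 1.0068750^−300) = £275.96.
Lender B: monthly rate = 3%/12 = 0.0025000; payment = 35,000 × 0.0025000 / (1 − (1+0.0025000)^−300) = £165.97.
Over 60 months: Lender A costs 60 × £275.96 + £575.00 = £17,132.60; Lender B costs 60 × £165.97 + £525.00 = £10,483.20.
Lender B is cheaper by £17,132.60 − £10,483.20 = £6,649.40.

Lender B by £6,649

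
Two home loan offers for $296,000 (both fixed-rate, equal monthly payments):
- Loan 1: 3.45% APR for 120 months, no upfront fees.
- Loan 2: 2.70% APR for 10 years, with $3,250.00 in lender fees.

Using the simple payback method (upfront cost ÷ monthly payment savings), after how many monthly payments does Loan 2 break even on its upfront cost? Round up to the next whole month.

32 months

Loan 1: monthly rate = 3.45%/12 = 0.0028750; payment = 296,000 × 0.0028750 / (1 − (1+0.0028750)^−120) = $2,920.09.
Loan 2: at 2.70% the monthly rate is 0.0022500, so the payment is 296,000 × 0.0022500 / (1 − 1.0022500^−120) = $2,817.39.
Monthly savings = $2,920.09 − $2,817.39 = $102.70.
Break-even = $3,250.00 / $102.70 = 31.65 → 32 months.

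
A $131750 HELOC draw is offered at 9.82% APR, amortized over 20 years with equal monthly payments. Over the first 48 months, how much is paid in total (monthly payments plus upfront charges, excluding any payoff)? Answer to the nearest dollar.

$60,276

Monthly rate = 9.82%/12 = 0.0081833; payment = 131,750 × 0.0081833 / (1 − (1+0.0081833)^−240) = $1,255.74.
Total outlay = 48 × $1,255.74 = $60,275.52.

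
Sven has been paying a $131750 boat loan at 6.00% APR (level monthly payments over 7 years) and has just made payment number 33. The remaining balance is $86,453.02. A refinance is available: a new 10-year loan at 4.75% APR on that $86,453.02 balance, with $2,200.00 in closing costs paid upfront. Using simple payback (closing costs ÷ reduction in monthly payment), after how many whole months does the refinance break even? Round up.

3 months

Current payment = 131,750 × 6%/12 / (1 − (1+0.0050000)^−84) = $1,924.68.
Refinanced payment = 86,453.02 × 0.0039583 / (1 − (1+0.0039583)^−120) = $906.44.
Monthly savings = $1,924.68 − $906.44 = $1,018.24.
Break-even = $2,200.00 / $1,018.24 = 2.16 → 3 months.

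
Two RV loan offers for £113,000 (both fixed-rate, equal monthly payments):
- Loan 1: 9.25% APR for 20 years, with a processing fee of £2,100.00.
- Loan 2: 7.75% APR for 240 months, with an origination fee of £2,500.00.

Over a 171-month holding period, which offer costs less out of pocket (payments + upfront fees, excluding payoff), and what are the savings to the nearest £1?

Loan 1: at 9.25% the monthly rate is 0.0077083, so the payment is 113,000 × 0.0077083 / (1 − 1.0077083^−240) = £1,034.93.
Loan 2: monthly rate = 7.75%/12 = 0.0064583; payment = 113,000 × 0.0064583 / (1 − (1+0.0064583)^−240) = £927.67.
Over 171 months: Loan 1 costs 171 × £1,034.93 + £2,100.00 = £179,073.03; Loan 2 costs 171 × £927.67 + £2,500.00 = £161,131.57.
Loan 2 is cheaper by £179,073.03 − £161,131.57 = £17,941.46.

Loan 2 by £17,941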